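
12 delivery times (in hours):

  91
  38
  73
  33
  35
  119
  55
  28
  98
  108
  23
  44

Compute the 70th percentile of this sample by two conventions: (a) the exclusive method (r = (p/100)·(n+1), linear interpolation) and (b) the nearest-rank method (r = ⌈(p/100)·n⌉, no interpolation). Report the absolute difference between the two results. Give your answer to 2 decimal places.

Sorted: 23, 28, 33, 35, 38, 44, 55, 73, 91, 98, 108, 119.
n = 12.
(a) r = 9.1; between ranks 9 (91) and 10 (98): 91.7.
(b) the nearest-rank method: rank 9 → 91.
|91.7 − 91| = 0.7.

0.70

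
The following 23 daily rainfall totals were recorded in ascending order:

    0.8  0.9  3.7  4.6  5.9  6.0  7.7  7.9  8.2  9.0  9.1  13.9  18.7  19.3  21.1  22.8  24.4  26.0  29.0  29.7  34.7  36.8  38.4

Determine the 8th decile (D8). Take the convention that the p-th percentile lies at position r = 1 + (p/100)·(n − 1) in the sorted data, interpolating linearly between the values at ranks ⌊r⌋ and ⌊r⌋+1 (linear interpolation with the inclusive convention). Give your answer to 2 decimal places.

27.80

n = 23.
r = 1 + (80/100)·(23 − 1) = 1 + 17.6 = 18.6.
Rank 18 is 26.0 and rank 19 is 29.0.
Interpolate: 26.0 + 0.6·(29.0 − 26.0) = 26.0 + 0.6·3 = 27.8.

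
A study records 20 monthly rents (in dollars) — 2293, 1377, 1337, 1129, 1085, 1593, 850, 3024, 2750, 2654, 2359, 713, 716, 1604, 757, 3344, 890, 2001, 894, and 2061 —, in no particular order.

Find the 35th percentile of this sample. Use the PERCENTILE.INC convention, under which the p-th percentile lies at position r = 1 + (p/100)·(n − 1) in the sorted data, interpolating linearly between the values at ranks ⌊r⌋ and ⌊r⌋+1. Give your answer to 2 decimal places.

Sorted: 713, 716, 757, 850, 890, 894, 1085, 1129, 1337, 1377, 1593, 1604, 2001, 2061, 2293, 2359, 2654, 2750, 3024, 3344.
n = 20.
r = 1 + (35/100)·(20 − 1) = 1 + 6.65 = 7.65.
Rank 7 is 1085 and rank 8 is 1129.
Interpolate: 1085 + 0.65·(1129 − 1085) = 1085 + 0.65·44 = 1113.6.

1113.60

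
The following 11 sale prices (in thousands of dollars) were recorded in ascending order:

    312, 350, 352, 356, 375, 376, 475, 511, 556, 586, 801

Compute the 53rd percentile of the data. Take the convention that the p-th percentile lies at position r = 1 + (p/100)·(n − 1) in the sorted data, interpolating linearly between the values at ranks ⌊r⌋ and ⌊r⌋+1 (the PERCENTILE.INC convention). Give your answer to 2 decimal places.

405.70

n = 11.
r = 1 + (53/100)·(11 − 1) = 1 + 5.3 = 6.3.
Rank 6 is 376 and rank 7 is 475.
Interpolate: 376 + 0.3·(475 − 376) = 376 + 0.3·99 = 405.7.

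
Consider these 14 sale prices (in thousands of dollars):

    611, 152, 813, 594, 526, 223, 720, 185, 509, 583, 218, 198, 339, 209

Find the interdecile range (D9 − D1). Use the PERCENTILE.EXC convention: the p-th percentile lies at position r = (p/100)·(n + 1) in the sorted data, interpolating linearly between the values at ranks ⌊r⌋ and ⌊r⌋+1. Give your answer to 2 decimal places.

Sorted: 152, 185, 198, 209, 218, 223, 339, 509, 526, 583, 594, 611, 720, 813.
n = 14.
P10: r = 1.5; ranks 1–2 are 152, 185; interpolating gives 168.5.
P90: r = 13.5; ranks 13–14 are 720, 813; interpolating gives 766.5.
Difference: 766.5 − 168.5 = 598.

598.00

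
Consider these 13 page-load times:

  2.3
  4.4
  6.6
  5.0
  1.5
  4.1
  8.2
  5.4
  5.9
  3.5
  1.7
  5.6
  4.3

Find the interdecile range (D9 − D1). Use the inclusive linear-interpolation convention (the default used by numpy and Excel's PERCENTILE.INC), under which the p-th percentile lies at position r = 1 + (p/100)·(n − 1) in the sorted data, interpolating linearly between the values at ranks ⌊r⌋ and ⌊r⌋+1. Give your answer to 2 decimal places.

4.64

Sorted: 1.5, 1.7, 2.3, 3.5, 4.1, 4.3, 4.4, 5.0, 5.4, 5.6, 5.9, 6.6, 8.2.
n = 13.
P10: r = 2.2; ranks 2–3 are 1.7, 2.3; interpolating gives 1.82.
P90: r = 11.8; ranks 11–12 are 5.9, 6.6; interpolating gives 6.46.
Difference: 6.46 − 1.82 = 4.64.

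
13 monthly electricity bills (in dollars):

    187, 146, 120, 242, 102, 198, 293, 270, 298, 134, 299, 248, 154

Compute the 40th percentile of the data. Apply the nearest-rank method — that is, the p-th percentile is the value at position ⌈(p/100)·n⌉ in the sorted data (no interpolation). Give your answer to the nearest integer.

187

Sorted: 102, 120, 134, 146, 154, 187, 198, 242, 248, 270, 293, 298, 299.
n = 13.
Position = ⌈40/100 · 13⌉ = ⌈5.2⌉ = 6.
The value at rank 6 is 187.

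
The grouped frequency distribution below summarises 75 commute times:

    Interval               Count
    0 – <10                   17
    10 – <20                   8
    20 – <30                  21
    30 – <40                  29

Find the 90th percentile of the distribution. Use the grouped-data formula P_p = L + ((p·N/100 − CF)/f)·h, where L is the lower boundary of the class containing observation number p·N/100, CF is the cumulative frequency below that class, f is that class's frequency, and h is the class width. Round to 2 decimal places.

N = 75; target position k = 90/100 · 75 = 67.5.
Cumulative frequencies: 17, 25, 46, 75.
Observation 67.5 falls in the class 30 – <40.
L = 30, CF = 46, f = 29, h = 10.
P90 = 30 + ((67.5 − 46)/29)·10 = 30 + 7.41379 = 37.4138.

37.41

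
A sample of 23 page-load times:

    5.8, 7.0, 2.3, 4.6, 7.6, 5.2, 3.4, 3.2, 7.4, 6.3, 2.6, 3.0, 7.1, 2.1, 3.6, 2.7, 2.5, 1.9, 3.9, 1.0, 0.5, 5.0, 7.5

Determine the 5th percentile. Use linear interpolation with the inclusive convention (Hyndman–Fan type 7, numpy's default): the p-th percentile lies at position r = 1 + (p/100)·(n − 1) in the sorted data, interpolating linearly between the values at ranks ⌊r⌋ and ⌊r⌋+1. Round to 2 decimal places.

Sorted: 0.5, 1.0, 1.9, 2.1, 2.3, 2.5, 2.6, 2.7, 3.0, 3.2, 3.4, 3.6, 3.9, 4.6, 5.0, 5.2, 5.8, 6.3, 7.0, 7.1, 7.4, 7.5, 7.6.
n = 23.
r = 1 + (5/100)·(23 − 1) = 1 + 1.1 = 2.1.
Rank 2 is 1.0 and rank 3 is 1.9.
Interpolate: 1.0 + 0.1·(1.9 − 1.0) = 1.0 + 0.1·0.9 = 1.09.

1.09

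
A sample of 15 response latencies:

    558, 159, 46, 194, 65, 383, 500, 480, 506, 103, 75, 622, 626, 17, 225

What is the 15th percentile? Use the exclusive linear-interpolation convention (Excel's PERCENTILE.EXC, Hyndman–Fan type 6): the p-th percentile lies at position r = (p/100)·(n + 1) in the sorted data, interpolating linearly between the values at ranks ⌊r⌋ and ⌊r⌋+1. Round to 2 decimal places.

Sorted: 17, 46, 65, 75, 103, 159, 194, 225, 383, 480, 500, 506, 558, 622, 626.
n = 15.
r = (15/100)·(15 + 1) = 2.4.
Rank 2 is 46 and rank 3 is 65.
Interpolate: 46 + 0.4·(65 − 46) = 46 + 0.4·19 = 53.6.

53.60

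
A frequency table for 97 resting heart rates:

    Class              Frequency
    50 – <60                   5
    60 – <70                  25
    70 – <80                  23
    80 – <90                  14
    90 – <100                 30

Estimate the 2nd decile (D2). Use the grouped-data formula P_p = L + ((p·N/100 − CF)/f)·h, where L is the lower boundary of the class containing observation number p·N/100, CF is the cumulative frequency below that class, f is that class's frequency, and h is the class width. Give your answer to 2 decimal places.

65.76

N = 97; target position k = 20/100 · 97 = 19.4.
Cumulative frequencies: 5, 30, 53, 67, 97.
Observation 19.4 falls in the class 60 – <70.
L = 60, CF = 5, f = 25, h = 10.
P20 = 60 + ((19.4 − 5)/25)·10 = 60 + 5.76 = 65.76.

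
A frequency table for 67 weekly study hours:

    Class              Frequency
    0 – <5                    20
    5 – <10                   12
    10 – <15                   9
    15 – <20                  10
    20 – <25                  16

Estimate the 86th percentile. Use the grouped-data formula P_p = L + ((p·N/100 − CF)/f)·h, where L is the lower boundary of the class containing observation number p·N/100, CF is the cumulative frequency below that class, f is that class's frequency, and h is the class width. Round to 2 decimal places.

N = 67; target position k = 86/100 · 67 = 57.62.
Cumulative frequencies: 20, 32, 41, 51, 67.
Observation 57.62 falls in the class 20 – <25.
L = 20, CF = 51, f = 16, h = 5.
P86 = 20 + ((57.62 − 51)/16)·5 = 20 + 2.06875 = 22.0688.

22.07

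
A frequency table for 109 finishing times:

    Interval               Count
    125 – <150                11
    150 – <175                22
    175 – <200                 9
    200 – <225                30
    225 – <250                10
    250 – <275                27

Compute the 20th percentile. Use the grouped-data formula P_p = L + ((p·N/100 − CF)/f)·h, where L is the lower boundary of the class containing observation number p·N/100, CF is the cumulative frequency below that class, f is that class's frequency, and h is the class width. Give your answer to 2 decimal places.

N = 109; target position k = 20/100 · 109 = 21.8.
Cumulative frequencies: 11, 33, 42, 72, 82, 109.
Observation 21.8 falls in the class 150 – <175.
L = 150, CF = 11, f = 22, h = 25.
P20 = 150 + ((21.8 − 11)/22)·25 = 150 + 12.2727 = 162.273.

162.27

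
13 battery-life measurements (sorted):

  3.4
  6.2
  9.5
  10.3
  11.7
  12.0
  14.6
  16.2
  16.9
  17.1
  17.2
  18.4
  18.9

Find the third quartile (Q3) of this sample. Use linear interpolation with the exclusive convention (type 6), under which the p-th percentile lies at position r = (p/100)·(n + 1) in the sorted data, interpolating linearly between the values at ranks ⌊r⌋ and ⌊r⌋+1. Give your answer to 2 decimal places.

n = 13.
r = (75/100)·(13 + 1) = 10.5.
Rank 10 is 17.1 and rank 11 is 17.2.
Interpolate: 17.1 + 0.5·(17.2 − 17.1) = 17.1 + 0.5·0.1 = 17.15.

17.15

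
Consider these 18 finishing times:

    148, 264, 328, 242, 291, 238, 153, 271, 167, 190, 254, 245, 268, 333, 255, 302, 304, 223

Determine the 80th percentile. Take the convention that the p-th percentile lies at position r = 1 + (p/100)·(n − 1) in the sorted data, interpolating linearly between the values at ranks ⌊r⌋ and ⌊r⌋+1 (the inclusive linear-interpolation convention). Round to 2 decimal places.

Sorted: 148, 153, 167, 190, 223, 238, 242, 245, 254, 255, 264, 268, 271, 291, 302, 304, 328, 333.
n = 18.
r = 1 + (80/100)·(18 − 1) = 1 + 13.6 = 14.6.
Rank 14 is 291 and rank 15 is 302.
Interpolate: 291 + 0.6·(302 − 291) = 291 + 0.6·11 = 297.6.

297.60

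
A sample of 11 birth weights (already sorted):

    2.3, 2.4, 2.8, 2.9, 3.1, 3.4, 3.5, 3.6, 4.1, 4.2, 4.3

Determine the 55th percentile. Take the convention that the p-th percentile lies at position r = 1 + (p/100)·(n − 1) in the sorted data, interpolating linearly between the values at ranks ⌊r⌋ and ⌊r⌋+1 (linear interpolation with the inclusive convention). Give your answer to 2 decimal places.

3.45

n = 11.
r = 1 + (55/100)·(11 − 1) = 1 + 5.5 = 6.5.
Rank 6 is 3.4 and rank 7 is 3.5.
Interpolate: 3.4 + 0.5·(3.5 − 3.4) = 3.4 + 0.5·0.1 = 3.45.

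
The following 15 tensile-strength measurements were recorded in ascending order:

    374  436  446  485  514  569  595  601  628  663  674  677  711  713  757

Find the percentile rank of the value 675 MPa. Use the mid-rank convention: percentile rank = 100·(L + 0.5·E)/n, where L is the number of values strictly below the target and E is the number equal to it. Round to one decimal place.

Count below 675: L = 11; count equal: E = 0; n = 15.
Percentile rank = 100·(11 + 0.5·0)/15 = 100·11/15 = 73.33.

73.3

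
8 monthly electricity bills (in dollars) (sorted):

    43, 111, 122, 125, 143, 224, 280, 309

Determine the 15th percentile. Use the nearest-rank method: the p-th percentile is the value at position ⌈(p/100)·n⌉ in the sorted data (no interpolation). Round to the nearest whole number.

111

n = 8.
Position = ⌈15/100 · 8⌉ = ⌈1.2⌉ = 2.
The value at rank 2 is 111.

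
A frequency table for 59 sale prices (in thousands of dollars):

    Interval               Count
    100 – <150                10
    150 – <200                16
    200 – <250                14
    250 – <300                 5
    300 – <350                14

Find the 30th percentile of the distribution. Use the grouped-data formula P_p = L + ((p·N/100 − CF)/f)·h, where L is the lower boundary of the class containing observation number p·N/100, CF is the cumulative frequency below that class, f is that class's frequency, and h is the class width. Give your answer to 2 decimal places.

174.06

N = 59; target position k = 30/100 · 59 = 17.7.
Cumulative frequencies: 10, 26, 40, 45, 59.
Observation 17.7 falls in the class 150 – <200.
L = 150, CF = 10, f = 16, h = 50.
P30 = 150 + ((17.7 − 10)/16)·50 = 150 + 24.0625 = 174.062.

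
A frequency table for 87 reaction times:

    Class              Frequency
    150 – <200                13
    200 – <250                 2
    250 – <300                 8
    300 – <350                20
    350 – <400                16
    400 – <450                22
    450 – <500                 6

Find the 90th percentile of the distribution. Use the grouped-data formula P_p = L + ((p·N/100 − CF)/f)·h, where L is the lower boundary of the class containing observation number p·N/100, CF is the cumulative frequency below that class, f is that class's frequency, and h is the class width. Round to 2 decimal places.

N = 87; target position k = 90/100 · 87 = 78.3.
Cumulative frequencies: 13, 15, 23, 43, 59, 81, 87.
Observation 78.3 falls in the class 400 – <450.
L = 400, CF = 59, f = 22, h = 50.
P90 = 400 + ((78.3 − 59)/22)·50 = 400 + 43.8636 = 443.864.

443.86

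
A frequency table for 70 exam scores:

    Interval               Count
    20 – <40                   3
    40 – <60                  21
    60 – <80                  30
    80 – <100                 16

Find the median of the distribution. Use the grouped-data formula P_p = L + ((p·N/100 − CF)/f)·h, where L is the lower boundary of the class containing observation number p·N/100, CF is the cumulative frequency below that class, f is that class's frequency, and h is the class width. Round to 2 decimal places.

N = 70; target position k = 50/100 · 70 = 35.
Cumulative frequencies: 3, 24, 54, 70.
Observation 35 falls in the class 60 – <80.
L = 60, CF = 24, f = 30, h = 20.
P50 = 60 + ((35 − 24)/30)·20 = 60 + 7.33333 = 67.3333.

67.33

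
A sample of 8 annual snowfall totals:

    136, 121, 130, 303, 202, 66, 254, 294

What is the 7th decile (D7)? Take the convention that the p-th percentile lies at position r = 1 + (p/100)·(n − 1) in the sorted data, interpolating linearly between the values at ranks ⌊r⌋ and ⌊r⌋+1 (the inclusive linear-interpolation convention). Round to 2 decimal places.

248.80

Sorted: 66, 121, 130, 136, 202, 254, 294, 303.
n = 8.
r = 1 + (70/100)·(8 − 1) = 1 + 4.9 = 5.9.
Rank 5 is 202 and rank 6 is 254.
Interpolate: 202 + 0.9·(254 − 202) = 202 + 0.9·52 = 248.8.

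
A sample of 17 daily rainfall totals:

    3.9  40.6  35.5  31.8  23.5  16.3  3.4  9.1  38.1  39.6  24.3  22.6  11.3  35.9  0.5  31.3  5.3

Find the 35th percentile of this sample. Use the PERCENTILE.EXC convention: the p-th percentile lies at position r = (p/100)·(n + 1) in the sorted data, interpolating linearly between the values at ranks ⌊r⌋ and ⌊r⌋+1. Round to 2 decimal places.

12.80

Sorted: 0.5, 3.4, 3.9, 5.3, 9.1, 11.3, 16.3, 22.6, 23.5, 24.3, 31.3, 31.8, 35.5, 35.9, 38.1, 39.6, 40.6.
n = 17.
r = (35/100)·(17 + 1) = 6.3.
Rank 6 is 11.3 and rank 7 is 16.3.
Interpolate: 11.3 + 0.3·(16.3 − 11.3) = 11.3 + 0.3·5 = 12.8.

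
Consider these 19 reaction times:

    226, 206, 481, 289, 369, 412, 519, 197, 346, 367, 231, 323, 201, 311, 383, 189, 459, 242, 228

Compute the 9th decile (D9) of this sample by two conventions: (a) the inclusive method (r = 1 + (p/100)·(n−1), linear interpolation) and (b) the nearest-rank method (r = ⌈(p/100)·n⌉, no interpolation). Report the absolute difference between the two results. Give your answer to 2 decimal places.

Sorted: 189, 197, 201, 206, 226, 228, 231, 242, 289, 311, 323, 346, 367, 369, 383, 412, 459, 481, 519.
n = 19.
(a) r = 17.2; between ranks 17 (459) and 18 (481): 463.4.
(b) the nearest-rank method: rank 18 → 481.
|463.4 − 481| = 17.6.

17.60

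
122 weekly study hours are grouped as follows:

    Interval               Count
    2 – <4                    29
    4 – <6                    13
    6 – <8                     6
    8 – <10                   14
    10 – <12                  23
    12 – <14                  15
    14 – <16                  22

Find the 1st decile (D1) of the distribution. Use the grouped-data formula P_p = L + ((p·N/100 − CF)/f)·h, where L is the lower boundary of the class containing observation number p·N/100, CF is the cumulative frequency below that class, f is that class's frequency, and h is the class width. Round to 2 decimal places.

2.84

N = 122; target position k = 10/100 · 122 = 12.2.
Cumulative frequencies: 29, 42, 48, 62, 85, 100, 122.
Observation 12.2 falls in the class 2 – <4.
L = 2, CF = 0, f = 29, h = 2.
P10 = 2 + ((12.2 − 0)/29)·2 = 2 + 0.841379 = 2.84138.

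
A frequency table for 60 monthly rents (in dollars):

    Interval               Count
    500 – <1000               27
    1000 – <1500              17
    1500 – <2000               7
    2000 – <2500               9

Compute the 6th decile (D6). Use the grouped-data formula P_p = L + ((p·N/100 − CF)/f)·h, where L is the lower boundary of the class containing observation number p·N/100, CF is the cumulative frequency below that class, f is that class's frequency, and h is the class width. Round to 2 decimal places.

N = 60; target position k = 60/100 · 60 = 36.
Cumulative frequencies: 27, 44, 51, 60.
Observation 36 falls in the class 1000 – <1500.
L = 1000, CF = 27, f = 17, h = 500.
P60 = 1000 + ((36 − 27)/17)·500 = 1000 + 264.706 = 1264.71.

1264.71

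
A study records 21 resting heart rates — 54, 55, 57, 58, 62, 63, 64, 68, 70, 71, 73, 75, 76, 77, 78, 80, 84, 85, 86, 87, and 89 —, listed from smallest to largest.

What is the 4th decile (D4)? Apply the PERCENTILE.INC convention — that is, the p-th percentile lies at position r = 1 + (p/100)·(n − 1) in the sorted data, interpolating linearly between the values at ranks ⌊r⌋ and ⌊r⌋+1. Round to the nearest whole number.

70

n = 21.
r = 1 + (40/100)·(21 − 1) = 1 + 8 = 9.
r is an integer, so P40 is the value at rank 9: 70.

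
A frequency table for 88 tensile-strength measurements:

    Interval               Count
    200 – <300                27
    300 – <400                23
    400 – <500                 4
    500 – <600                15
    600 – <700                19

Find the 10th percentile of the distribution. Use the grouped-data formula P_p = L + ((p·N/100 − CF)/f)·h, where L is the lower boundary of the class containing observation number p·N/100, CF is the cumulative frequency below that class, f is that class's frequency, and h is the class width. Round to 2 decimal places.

N = 88; target position k = 10/100 · 88 = 8.8.
Cumulative frequencies: 27, 50, 54, 69, 88.
Observation 8.8 falls in the class 200 – <300.
L = 200, CF = 0, f = 27, h = 100.
P10 = 200 + ((8.8 − 0)/27)·100 = 200 + 32.5926 = 232.593.

232.59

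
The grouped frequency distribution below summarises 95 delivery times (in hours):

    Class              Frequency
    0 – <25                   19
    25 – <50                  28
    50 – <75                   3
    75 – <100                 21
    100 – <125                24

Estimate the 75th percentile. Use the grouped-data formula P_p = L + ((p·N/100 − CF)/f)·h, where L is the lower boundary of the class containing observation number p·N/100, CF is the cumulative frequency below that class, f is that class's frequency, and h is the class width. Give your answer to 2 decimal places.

100.26

N = 95; target position k = 75/100 · 95 = 71.25.
Cumulative frequencies: 19, 47, 50, 71, 95.
Observation 71.25 falls in the class 100 – <125.
L = 100, CF = 71, f = 24, h = 25.
P75 = 100 + ((71.25 − 71)/24)·25 = 100 + 0.260417 = 100.26.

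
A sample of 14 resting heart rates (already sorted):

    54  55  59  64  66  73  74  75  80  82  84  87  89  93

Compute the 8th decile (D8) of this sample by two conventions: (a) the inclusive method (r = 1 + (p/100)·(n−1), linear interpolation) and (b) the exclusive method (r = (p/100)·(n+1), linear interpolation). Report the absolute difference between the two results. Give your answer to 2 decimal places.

n = 14.
(a) r = 11.4; between ranks 11 (84) and 12 (87): 85.2.
(b) r = 12 → value at rank 12 = 87.
|85.2 − 87| = 1.8.

1.80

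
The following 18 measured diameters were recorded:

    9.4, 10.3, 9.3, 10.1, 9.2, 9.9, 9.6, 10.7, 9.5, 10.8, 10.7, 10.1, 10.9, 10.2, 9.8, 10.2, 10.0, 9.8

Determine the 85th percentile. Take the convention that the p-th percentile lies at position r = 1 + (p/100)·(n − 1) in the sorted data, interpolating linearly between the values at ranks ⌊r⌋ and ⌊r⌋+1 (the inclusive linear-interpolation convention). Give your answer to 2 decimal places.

Sorted: 9.2, 9.3, 9.4, 9.5, 9.6, 9.8, 9.8, 9.9, 10.0, 10.1, 10.1, 10.2, 10.2, 10.3, 10.7, 10.7, 10.8, 10.9.
n = 18.
r = 1 + (85/100)·(18 − 1) = 1 + 14.45 = 15.45.
Rank 15 is 10.7 and rank 16 is 10.7.
Interpolate: 10.7 + 0.45·(10.7 − 10.7) = 10.7 + 0.45·0 = 10.7.

10.70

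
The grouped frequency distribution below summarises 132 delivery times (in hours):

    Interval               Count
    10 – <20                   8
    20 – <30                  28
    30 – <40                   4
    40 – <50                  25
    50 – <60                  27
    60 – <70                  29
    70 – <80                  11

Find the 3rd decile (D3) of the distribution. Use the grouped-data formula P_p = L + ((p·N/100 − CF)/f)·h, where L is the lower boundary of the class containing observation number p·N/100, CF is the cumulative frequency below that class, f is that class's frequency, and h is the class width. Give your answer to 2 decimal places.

N = 132; target position k = 30/100 · 132 = 39.6.
Cumulative frequencies: 8, 36, 40, 65, 92, 121, 132.
Observation 39.6 falls in the class 30 – <40.
L = 30, CF = 36, f = 4, h = 10.
P30 = 30 + ((39.6 − 36)/4)·10 = 30 + 9 = 39.

39.00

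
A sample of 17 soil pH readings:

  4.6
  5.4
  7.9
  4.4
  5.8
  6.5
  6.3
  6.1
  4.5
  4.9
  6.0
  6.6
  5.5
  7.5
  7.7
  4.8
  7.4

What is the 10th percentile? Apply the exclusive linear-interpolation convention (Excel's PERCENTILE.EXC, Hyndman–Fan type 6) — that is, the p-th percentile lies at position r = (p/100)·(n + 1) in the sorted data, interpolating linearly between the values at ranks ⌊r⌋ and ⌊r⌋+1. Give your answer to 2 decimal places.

4.48

Sorted: 4.4, 4.5, 4.6, 4.8, 4.9, 5.4, 5.5, 5.8, 6.0, 6.1, 6.3, 6.5, 6.6, 7.4, 7.5, 7.7, 7.9.
n = 17.
r = (10/100)·(17 + 1) = 1.8.
Rank 1 is 4.4 and rank 2 is 4.5.
Interpolate: 4.4 + 0.8·(4.5 − 4.4) = 4.4 + 0.8·0.1 = 4.48.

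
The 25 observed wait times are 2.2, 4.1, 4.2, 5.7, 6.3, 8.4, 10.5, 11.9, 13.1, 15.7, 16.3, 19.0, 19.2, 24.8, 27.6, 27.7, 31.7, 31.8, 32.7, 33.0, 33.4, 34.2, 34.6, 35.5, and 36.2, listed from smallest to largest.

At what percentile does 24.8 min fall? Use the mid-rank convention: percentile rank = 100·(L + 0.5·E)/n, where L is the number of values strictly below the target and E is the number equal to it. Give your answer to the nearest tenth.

Count below 24.8: L = 13; count equal: E = 1; n = 25.
Percentile rank = 100·(13 + 0.5·1)/25 = 100·13.5/25 = 54.

54.0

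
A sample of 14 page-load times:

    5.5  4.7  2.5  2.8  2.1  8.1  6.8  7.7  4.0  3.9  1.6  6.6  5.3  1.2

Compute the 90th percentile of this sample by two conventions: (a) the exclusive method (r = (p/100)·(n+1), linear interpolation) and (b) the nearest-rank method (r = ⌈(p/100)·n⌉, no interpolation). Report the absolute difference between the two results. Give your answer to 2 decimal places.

0.20

Sorted: 1.2, 1.6, 2.1, 2.5, 2.8, 3.9, 4.0, 4.7, 5.3, 5.5, 6.6, 6.8, 7.7, 8.1.
n = 14.
(a) r = 13.5; between ranks 13 (7.7) and 14 (8.1): 7.9.
(b) the nearest-rank method: rank 13 → 7.7.
|7.9 − 7.7| = 0.2.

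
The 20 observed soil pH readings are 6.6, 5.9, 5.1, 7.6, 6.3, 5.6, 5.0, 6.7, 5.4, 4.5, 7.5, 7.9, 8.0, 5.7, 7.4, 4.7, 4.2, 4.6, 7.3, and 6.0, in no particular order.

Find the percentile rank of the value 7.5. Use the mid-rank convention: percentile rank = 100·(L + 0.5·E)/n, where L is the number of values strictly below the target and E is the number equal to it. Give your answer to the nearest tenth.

82.5

Sorted: 4.2, 4.5, 4.6, 4.7, 5.0, 5.1, 5.4, 5.6, 5.7, 5.9, 6.0, 6.3, 6.6, 6.7, 7.3, 7.4, 7.5, 7.6, 7.9, 8.0.
Count below 7.5: L = 16; count equal: E = 1; n = 20.
Percentile rank = 100·(16 + 0.5·1)/20 = 100·16.5/20 = 82.5.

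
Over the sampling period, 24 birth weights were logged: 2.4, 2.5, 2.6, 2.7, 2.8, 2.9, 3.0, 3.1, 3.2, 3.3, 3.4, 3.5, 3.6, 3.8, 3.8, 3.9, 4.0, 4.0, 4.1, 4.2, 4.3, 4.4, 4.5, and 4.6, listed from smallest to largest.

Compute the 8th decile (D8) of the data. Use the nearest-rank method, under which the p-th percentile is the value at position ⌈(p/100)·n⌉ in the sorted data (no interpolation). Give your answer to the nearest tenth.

n = 24.
Position = ⌈80/100 · 24⌉ = ⌈19.2⌉ = 20.
The value at rank 20 is 4.2.

4.2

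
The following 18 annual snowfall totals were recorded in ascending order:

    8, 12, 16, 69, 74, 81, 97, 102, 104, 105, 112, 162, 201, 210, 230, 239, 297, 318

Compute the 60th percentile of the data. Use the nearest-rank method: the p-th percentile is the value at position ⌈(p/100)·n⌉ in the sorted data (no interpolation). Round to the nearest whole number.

112

n = 18.
Position = ⌈60/100 · 18⌉ = ⌈10.8⌉ = 11.
The value at rank 11 is 112.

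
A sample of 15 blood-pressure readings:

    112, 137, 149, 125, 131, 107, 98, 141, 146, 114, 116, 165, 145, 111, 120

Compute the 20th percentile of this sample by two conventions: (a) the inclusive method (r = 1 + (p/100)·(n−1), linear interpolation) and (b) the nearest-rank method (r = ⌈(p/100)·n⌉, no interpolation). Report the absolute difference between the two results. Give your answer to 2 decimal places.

0.80

Sorted: 98, 107, 111, 112, 114, 116, 120, 125, 131, 137, 141, 145, 146, 149, 165.
n = 15.
(a) r = 3.8; between ranks 3 (111) and 4 (112): 111.8.
(b) the nearest-rank method: rank 3 → 111.
|111.8 − 111| = 0.8.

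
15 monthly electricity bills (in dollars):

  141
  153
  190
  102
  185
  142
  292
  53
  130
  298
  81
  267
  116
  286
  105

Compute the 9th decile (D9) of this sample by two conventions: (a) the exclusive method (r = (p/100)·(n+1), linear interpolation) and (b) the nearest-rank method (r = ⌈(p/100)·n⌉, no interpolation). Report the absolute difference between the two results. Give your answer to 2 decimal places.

Sorted: 53, 81, 102, 105, 116, 130, 141, 142, 153, 185, 190, 267, 286, 292, 298.
n = 15.
(a) r = 14.4; between ranks 14 (292) and 15 (298): 294.4.
(b) the nearest-rank method: rank 14 → 292.
|294.4 − 292| = 2.4.

2.40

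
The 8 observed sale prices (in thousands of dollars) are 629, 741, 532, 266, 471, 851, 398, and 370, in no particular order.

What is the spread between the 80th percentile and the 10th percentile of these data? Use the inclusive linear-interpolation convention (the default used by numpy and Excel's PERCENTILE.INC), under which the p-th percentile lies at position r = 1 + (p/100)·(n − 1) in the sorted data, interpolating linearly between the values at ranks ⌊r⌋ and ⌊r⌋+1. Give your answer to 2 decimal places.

357.40

Sorted: 266, 370, 398, 471, 532, 629, 741, 851.
n = 8.
P10: r = 1.7; ranks 1–2 are 266, 370; interpolating gives 338.8.
P80: r = 6.6; ranks 6–7 are 629, 741; interpolating gives 696.2.
Difference: 696.2 − 338.8 = 357.4.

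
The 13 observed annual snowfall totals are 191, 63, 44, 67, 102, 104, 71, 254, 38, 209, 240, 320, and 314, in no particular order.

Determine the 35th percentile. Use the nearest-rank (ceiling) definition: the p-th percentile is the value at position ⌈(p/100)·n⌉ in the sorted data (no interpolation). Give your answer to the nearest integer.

71

Sorted: 38, 44, 63, 67, 71, 102, 104, 191, 209, 240, 254, 314, 320.
n = 13.
Position = ⌈35/100 · 13⌉ = ⌈4.55⌉ = 5.
The value at rank 5 is 71.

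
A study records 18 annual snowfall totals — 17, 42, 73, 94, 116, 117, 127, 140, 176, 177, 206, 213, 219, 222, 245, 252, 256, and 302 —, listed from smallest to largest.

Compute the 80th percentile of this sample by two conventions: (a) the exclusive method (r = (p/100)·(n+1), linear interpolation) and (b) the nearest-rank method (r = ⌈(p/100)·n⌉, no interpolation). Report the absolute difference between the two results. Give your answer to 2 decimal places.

1.40

n = 18.
(a) r = 15.2; between ranks 15 (245) and 16 (252): 246.4.
(b) the nearest-rank method: rank 15 → 245.
|246.4 − 245| = 1.4.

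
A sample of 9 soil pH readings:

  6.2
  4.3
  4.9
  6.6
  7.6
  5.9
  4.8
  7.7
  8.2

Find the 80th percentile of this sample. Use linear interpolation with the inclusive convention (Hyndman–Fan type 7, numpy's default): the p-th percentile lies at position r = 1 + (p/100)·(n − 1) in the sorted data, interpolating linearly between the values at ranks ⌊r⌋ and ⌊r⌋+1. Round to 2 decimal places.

Sorted: 4.3, 4.8, 4.9, 5.9, 6.2, 6.6, 7.6, 7.7, 8.2.
n = 9.
r = 1 + (80/100)·(9 − 1) = 1 + 6.4 = 7.4.
Rank 7 is 7.6 and rank 8 is 7.7.
Interpolate: 7.6 + 0.4·(7.7 − 7.6) = 7.6 + 0.4·0.1 = 7.64.

7.64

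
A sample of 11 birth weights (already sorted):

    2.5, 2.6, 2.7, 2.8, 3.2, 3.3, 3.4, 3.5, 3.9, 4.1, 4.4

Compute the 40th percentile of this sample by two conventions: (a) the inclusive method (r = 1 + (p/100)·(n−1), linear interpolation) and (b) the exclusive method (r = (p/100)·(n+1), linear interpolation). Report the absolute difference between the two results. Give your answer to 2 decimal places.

0.08

n = 11.
(a) r = 5 → value at rank 5 = 3.2.
(b) r = 4.8; between ranks 4 (2.8) and 5 (3.2): 3.12.
|3.2 − 3.12| = 0.08.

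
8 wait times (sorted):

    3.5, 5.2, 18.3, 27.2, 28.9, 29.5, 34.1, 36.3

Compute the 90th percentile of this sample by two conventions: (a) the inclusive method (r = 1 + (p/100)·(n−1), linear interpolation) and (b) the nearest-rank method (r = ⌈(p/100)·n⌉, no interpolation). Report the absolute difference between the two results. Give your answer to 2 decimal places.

n = 8.
(a) r = 7.3; between ranks 7 (34.1) and 8 (36.3): 34.76.
(b) the nearest-rank method: rank 8 → 36.3.
|34.76 − 36.3| = 1.54.

1.54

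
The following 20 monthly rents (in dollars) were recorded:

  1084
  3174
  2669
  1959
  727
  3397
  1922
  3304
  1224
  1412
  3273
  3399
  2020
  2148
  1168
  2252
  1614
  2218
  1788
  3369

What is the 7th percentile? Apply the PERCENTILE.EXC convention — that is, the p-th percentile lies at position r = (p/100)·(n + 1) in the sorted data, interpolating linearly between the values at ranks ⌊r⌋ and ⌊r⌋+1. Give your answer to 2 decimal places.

894.79

Sorted: 727, 1084, 1168, 1224, 1412, 1614, 1788, 1922, 1959, 2020, 2148, 2218, 2252, 2669, 3174, 3273, 3304, 3369, 3397, 3399.
n = 20.
r = (7/100)·(20 + 1) = 1.47.
Rank 1 is 727 and rank 2 is 1084.
Interpolate: 727 + 0.47·(1084 − 727) = 727 + 0.47·357 = 894.79.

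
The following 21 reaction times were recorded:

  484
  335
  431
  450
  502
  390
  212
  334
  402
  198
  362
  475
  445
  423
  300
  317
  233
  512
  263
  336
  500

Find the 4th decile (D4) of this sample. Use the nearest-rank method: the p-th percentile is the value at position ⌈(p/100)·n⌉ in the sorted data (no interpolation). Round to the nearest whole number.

336

Sorted: 198, 212, 233, 263, 300, 317, 334, 335, 336, 362, 390, 402, 423, 431, 445, 450, 475, 484, 500, 502, 512.
n = 21.
Position = ⌈40/100 · 21⌉ = ⌈8.4⌉ = 9.
The value at rank 9 is 336.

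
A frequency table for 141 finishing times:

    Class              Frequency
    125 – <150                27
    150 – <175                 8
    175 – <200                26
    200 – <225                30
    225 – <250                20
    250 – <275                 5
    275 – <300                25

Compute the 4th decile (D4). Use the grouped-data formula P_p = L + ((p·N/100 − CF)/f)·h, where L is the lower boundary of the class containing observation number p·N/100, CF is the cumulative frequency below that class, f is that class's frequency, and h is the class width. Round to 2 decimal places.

195.58

N = 141; target position k = 40/100 · 141 = 56.4.
Cumulative frequencies: 27, 35, 61, 91, 111, 116, 141.
Observation 56.4 falls in the class 175 – <200.
L = 175, CF = 35, f = 26, h = 25.
P40 = 175 + ((56.4 − 35)/26)·25 = 175 + 20.5769 = 195.577.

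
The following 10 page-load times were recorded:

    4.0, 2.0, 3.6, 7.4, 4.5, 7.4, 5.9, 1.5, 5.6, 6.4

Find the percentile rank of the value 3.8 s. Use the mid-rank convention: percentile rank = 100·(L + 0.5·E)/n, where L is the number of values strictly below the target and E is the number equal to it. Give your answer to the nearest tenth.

30.0

Sorted: 1.5, 2.0, 3.6, 4.0, 4.5, 5.6, 5.9, 6.4, 7.4, 7.4.
Count below 3.8: L = 3; count equal: E = 0; n = 10.
Percentile rank = 100·(3 + 0.5·0)/10 = 100·3/10 = 30.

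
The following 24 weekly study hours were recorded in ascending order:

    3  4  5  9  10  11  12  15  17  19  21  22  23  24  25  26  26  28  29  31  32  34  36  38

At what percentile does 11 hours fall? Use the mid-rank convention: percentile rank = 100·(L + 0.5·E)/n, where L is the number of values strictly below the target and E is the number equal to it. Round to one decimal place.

Count below 11: L = 5; count equal: E = 1; n = 24.
Percentile rank = 100·(5 + 0.5·1)/24 = 100·5.5/24 = 22.92.

22.9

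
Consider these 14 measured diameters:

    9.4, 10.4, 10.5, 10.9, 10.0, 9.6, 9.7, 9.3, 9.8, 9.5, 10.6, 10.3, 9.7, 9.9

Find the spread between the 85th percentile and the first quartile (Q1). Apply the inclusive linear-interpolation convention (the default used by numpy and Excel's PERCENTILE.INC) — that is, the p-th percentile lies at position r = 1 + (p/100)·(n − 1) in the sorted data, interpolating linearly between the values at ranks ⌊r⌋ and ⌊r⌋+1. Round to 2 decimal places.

0.88

Sorted: 9.3, 9.4, 9.5, 9.6, 9.7, 9.7, 9.8, 9.9, 10.0, 10.3, 10.4, 10.5, 10.6, 10.9.
n = 14.
P25: r = 4.25; ranks 4–5 are 9.6, 9.7; interpolating gives 9.625.
P85: r = 12.05; ranks 12–13 are 10.5, 10.6; interpolating gives 10.505.
Difference: 10.505 − 9.625 = 0.88.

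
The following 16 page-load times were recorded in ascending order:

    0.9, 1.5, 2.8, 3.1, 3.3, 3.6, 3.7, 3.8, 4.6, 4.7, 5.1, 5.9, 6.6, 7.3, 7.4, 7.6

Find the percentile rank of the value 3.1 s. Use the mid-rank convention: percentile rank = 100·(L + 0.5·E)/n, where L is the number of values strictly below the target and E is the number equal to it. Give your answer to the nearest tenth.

21.9

Count below 3.1: L = 3; count equal: E = 1; n = 16.
Percentile rank = 100·(3 + 0.5·1)/16 = 100·3.5/16 = 21.88.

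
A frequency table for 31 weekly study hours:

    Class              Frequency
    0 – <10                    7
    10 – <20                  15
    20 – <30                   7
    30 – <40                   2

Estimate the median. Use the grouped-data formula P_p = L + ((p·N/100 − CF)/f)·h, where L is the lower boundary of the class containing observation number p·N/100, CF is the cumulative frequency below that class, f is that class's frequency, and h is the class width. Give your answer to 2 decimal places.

15.67

N = 31; target position k = 50/100 · 31 = 15.5.
Cumulative frequencies: 7, 22, 29, 31.
Observation 15.5 falls in the class 10 – <20.
L = 10, CF = 7, f = 15, h = 10.
P50 = 10 + ((15.5 − 7)/15)·10 = 10 + 5.66667 = 15.6667.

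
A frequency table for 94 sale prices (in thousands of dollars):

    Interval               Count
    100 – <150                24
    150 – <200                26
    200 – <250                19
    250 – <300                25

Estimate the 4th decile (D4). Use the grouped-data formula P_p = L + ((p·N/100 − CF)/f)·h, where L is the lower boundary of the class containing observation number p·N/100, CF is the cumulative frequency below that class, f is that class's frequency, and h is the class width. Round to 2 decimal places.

N = 94; target position k = 40/100 · 94 = 37.6.
Cumulative frequencies: 24, 50, 69, 94.
Observation 37.6 falls in the class 150 – <200.
L = 150, CF = 24, f = 26, h = 50.
P40 = 150 + ((37.6 − 24)/26)·50 = 150 + 26.1538 = 176.154.

176.15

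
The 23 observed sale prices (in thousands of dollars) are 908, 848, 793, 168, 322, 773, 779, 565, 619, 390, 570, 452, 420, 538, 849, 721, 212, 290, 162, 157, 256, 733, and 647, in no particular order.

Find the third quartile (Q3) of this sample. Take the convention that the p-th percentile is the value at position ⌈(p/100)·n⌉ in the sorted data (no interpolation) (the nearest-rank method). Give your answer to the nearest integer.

773

Sorted: 157, 162, 168, 212, 256, 290, 322, 390, 420, 452, 538, 565, 570, 619, 647, 721, 733, 773, 779, 793, 848, 849, 908.
n = 23.
Position = ⌈75/100 · 23⌉ = ⌈17.25⌉ = 18.
The value at rank 18 is 773.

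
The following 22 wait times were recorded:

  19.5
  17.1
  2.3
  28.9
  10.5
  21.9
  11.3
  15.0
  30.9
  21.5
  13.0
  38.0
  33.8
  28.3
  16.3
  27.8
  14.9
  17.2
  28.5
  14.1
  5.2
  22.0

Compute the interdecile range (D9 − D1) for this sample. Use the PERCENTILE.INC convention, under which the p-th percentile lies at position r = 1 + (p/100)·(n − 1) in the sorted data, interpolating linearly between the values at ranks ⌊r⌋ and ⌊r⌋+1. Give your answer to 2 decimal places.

20.12

Sorted: 2.3, 5.2, 10.5, 11.3, 13.0, 14.1, 14.9, 15.0, 16.3, 17.1, 17.2, 19.5, 21.5, 21.9, 22.0, 27.8, 28.3, 28.5, 28.9, 30.9, 33.8, 38.0.
n = 22.
P10: r = 3.1; ranks 3–4 are 10.5, 11.3; interpolating gives 10.58.
P90: r = 19.9; ranks 19–20 are 28.9, 30.9; interpolating gives 30.7.
Difference: 30.7 − 10.58 = 20.12.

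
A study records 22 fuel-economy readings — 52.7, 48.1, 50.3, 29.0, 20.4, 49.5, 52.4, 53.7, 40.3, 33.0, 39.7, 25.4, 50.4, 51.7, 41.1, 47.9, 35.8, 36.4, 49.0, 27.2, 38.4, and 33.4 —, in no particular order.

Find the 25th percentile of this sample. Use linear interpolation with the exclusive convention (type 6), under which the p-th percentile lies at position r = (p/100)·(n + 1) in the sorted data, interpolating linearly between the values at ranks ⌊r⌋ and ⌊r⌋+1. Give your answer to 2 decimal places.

33.30

Sorted: 20.4, 25.4, 27.2, 29.0, 33.0, 33.4, 35.8, 36.4, 38.4, 39.7, 40.3, 41.1, 47.9, 48.1, 49.0, 49.5, 50.3, 50.4, 51.7, 52.4, 52.7, 53.7.
n = 22.
r = (25/100)·(22 + 1) = 5.75.
Rank 5 is 33.0 and rank 6 is 33.4.
Interpolate: 33.0 + 0.75·(33.4 − 33.0) = 33.0 + 0.75·0.4 = 33.3.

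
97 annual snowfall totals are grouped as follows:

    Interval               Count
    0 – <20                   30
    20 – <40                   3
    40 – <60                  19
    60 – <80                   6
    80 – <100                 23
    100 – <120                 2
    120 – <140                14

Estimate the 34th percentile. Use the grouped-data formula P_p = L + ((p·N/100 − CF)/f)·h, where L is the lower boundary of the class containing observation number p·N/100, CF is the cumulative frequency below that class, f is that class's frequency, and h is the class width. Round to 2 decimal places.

N = 97; target position k = 34/100 · 97 = 32.98.
Cumulative frequencies: 30, 33, 52, 58, 81, 83, 97.
Observation 32.98 falls in the class 20 – <40.
L = 20, CF = 30, f = 3, h = 20.
P34 = 20 + ((32.98 − 30)/3)·20 = 20 + 19.8667 = 39.8667.

39.87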